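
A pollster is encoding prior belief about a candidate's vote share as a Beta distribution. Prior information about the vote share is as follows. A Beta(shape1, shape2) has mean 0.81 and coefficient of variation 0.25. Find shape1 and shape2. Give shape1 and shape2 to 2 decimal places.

shape1 = 2.23, shape2 = 0.52

Var = (CV·μ)² = (0.25×0.81)² = 0.041006.
shape1+shape2 = μ(1−μ)/Var − 1 = 0.1539/0.041006 − 1 = 2.7531.
Thus shape1 = 0.81·2.7531 = 2.23 and shape2 = 0.19·2.7531 = 0.52.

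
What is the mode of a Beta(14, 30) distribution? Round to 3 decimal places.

With α,β > 1, mode = (α−1)/(α+β−2) = 13/42 = 0.310.

0.310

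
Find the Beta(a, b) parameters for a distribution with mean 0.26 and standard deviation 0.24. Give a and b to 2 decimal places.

σ² = 0.24² = 0.0576.
With s = a+b, Var = μ(1−μ)/(s+1), so s+1 = (0.26×0.74)/0.0576 = 3.3403 and s = 2.3403.
a = μs = 0.61, b = (1−μ)s = 1.73.

a = 0.61, b = 1.73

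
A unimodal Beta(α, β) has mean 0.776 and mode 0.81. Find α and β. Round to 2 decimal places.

With s = α+β: μ = α/s and mode = (α−1)/(s−2). Eliminating α = μs,
μs − 1 = m(s−2) ⇒ s(μ−m) = 1−2m ⇒ s = -0.62/-0.034 = 18.2353.
So α = μs = 14.15, β = (1−μ)s = 4.08.

α = 14.15, β = 4.08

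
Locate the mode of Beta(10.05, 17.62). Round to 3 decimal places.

0.353

The density x^(α−1)(1−x)^(β−1) is maximised at (α−1)/(α+β−2) = 9.05/25.67 = 0.353.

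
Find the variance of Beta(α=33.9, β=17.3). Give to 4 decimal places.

0.0043

α+β = 51.2 and αβ = 586.47, so Var = αβ/[(α+β)²(α+β+1)] = 586.47/136839.168 = 0.0043.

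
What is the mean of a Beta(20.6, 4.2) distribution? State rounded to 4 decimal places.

0.8306

E[X] = α/(α+β) = 20.6/24.8 = 0.8306.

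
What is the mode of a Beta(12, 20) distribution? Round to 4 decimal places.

0.3667

The density x^(α−1)(1−x)^(β−1) is maximised at (α−1)/(α+β−2) = 11/30 = 0.3667.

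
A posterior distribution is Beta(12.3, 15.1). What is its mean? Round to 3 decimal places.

0.449

The Beta mean is α/(α+β) = 12.3/(12.3+15.1) = 0.449.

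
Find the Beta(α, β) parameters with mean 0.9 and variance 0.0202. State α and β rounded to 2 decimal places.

Write ν = α+β; then α = μν and Var = μ(1−μ)/(ν+1).
ν = μ(1−μ)/Var − 1 = 0.09/0.0202 − 1 = 3.4554.
α = 0.9·3.4554 = 3.11, β = 0.1·3.4554 = 0.35.

α = 3.11, β = 0.35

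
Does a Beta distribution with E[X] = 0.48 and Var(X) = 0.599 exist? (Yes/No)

No

For any Beta, Var(X) < E[X]·(1−E[X]).
Here μ(1−μ) = 0.48×0.52 = 0.2496, and 0.599 ≥ 0.2496.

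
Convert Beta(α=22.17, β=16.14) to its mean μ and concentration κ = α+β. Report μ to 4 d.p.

κ = α+β = 22.17+16.14 = 38.31; μ = α/κ = 22.17/38.31 = 0.5787.

μ = 0.5787, κ = 38.31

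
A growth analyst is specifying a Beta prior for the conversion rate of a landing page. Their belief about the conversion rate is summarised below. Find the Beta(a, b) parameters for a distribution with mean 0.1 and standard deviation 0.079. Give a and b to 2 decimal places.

a = 1.34, b = 12.08

σ² = 0.079² = 0.006241.
With s = a+b, Var = μ(1−μ)/(s+1), so s+1 = (0.1×0.9)/0.006241 = 14.4208 and s = 13.4208.
a = μs = 1.34, b = (1−μ)s = 12.08.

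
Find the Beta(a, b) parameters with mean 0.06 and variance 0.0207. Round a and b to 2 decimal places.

Let s = a+b. The Beta variance is μ(1−μ)/(s+1).
So s+1 = μ(1−μ)/σ² = (0.06×0.94)/0.0207 = 0.0564/0.0207 = 2.7246, giving s = 1.7246.
Then a = μs = 0.06×1.7246 = 0.10 and b = (1−μ)s = 0.94×1.7246 = 1.62.

a = 0.10, b = 1.62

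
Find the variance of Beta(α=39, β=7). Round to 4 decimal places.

0.0027

μ = 39/46 = 0.847826; Var = μ(1−μ)/(α+β+1) = 0.1290170/47 = 0.0027.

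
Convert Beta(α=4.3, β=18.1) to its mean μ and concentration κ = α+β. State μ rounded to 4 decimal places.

μ = 0.1920, κ = 22.4

κ = α+β = 4.3+18.1 = 22.4; μ = α/κ = 4.3/22.4 = 0.1920.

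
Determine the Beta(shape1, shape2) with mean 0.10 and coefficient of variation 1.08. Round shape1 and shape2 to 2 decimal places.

σ = CV·μ = 1.08×0.10 = 0.10800, so σ² = 0.011664.
s+1 = μ(1−μ)/σ² = 0.0900/0.011664 = 7.7160, so s = shape1+shape2 = 6.7160.
shape1 = μs = 0.67, shape2 = (1−μ)s = 6.04.

shape1 = 0.67, shape2 = 6.04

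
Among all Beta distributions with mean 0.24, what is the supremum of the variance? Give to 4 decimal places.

0.1824

For fixed mean μ the Beta variance is μ(1−μ)/(α+β+1), increasing as α+β decreases.
Its least upper bound (not attained) is μ(1−μ) = 0.24·0.76 = 0.1824.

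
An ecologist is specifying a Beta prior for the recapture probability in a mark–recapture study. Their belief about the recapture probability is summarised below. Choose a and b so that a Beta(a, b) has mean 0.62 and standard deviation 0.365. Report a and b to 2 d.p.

a = 0.48, b = 0.29

First σ² = 0.133225. Setting a = μn, b = (1−μ)n with n = a+b,
μ(1−μ)/(n+1) = 0.133225 ⇒ n+1 = 0.2356/0.133225 = 1.7684 ⇒ n = 0.7684.
Hence a = 0.62×0.7684 = 0.48, b = 0.38×0.7684 = 0.29.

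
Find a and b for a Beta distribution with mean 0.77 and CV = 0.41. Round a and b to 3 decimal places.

σ = CV·μ = 0.41×0.77 = 0.31570, so σ² = 0.099666.
s+1 = μ(1−μ)/σ² = 0.1771/0.099666 = 1.7769, so s = a+b = 0.7769.
a = μs = 0.598, b = (1−μ)s = 0.179.

a = 0.598, b = 0.179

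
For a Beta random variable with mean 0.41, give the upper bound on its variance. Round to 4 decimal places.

Var = μ(1−μ)/(α+β+1), which approaches μ(1−μ) as α+β → 0.
So the supremum is μ(1−μ) = 0.41×0.59 = 0.2419.

0.2419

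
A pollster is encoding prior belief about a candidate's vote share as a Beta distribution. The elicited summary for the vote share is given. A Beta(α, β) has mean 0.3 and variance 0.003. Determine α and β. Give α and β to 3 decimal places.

α = 20.700, β = 48.300

By moment matching, α+β = μ(1−μ)/σ² − 1 = (0.3·0.7)/0.003 − 1 = 70.0000 − 1 = 69.0000.
Since α/(α+β) = μ, α = 0.3·69.0000 = 20.700 and β = 0.7·69.0000 = 48.300.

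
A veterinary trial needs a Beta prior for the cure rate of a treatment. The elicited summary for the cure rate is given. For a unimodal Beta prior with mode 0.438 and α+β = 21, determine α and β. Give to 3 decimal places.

Since the density peak of Beta(α,β) is at (α−1)/(α+β−2),
α = 1 + 0.438(21−2) = 9.322 and β = 21 − 9.322 = 11.678.

α = 9.322, β = 11.678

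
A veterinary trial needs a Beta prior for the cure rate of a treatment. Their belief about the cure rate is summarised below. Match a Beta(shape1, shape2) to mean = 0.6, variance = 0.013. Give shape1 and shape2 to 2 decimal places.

shape1 = 10.48, shape2 = 6.98

Let s = shape1+shape2. The Beta variance is μ(1−μ)/(s+1).
So s+1 = μ(1−μ)/σ² = (0.6×0.4)/0.013 = 0.24/0.013 = 18.4615, giving s = 17.4615.
Then shape1 = μs = 0.6×17.4615 = 10.48 and shape2 = (1−μ)s = 0.4×17.4615 = 6.98.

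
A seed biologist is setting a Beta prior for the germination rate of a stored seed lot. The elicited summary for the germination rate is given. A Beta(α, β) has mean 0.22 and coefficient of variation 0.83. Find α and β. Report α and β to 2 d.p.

Var = (CV·μ)² = (0.83×0.22)² = 0.033343.
α+β = μ(1−μ)/Var − 1 = 0.1716/0.033343 − 1 = 4.1465.
Thus α = 0.22·4.1465 = 0.91 and β = 0.78·4.1465 = 3.23.

α = 0.91, β = 3.23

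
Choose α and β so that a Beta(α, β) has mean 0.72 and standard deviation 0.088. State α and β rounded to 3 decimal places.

Variance = 0.088² = 0.007744. The moment-matching identity α+β = μ(1−μ)/Var − 1 gives
α+β = 0.2016/0.007744 − 1 = 25.0331, so α = μ·25.0331 = 18.024 and β = (1−μ)·25.0331 = 7.009.

α = 18.024, β = 7.009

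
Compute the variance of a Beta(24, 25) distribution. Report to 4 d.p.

0.0050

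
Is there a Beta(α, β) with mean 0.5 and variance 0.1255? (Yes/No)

For any Beta, Var(X) < E[X]·(1−E[X]).
Here μ(1−μ) = 0.5×0.5 = 0.25, and 0.1255 < 0.25.

Yes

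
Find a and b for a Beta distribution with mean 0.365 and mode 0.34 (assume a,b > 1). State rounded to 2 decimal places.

a = 4.67, b = 8.13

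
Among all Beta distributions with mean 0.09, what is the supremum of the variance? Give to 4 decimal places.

0.0819

Var = μ(1−μ)/(α+β+1), which approaches μ(1−μ) as α+β → 0.
So the supremum is μ(1−μ) = 0.09×0.91 = 0.0819.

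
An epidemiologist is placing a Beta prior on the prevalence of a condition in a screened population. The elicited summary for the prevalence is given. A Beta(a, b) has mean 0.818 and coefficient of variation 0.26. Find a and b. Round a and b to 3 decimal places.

a = 1.874, b = 0.417

Var = (CV·μ)² = (0.26×0.818)² = 0.045233.
a+b = μ(1−μ)/Var − 1 = 0.148876/0.045233 − 1 = 2.2913.
Thus a = 0.818·2.2913 = 1.874 and b = 0.182·2.2913 = 0.417.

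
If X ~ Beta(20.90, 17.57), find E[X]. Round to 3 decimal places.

The Beta mean is α/(α+β) = 20.90/(20.90+17.57) = 0.543.

0.543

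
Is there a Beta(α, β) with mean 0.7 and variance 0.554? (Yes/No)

For any Beta, Var(X) < E[X]·(1−E[X]).
Here μ(1−μ) = 0.7×0.3 = 0.21, and 0.554 ≥ 0.21.

No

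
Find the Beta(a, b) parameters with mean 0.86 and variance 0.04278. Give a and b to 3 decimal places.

a = 1.560, b = 0.254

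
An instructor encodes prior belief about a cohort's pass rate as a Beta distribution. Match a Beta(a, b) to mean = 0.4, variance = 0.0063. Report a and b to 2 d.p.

a = 14.84, b = 22.26

By moment matching, a+b = μ(1−μ)/σ² − 1 = (0.4·0.6)/0.0063 − 1 = 38.0952 − 1 = 37.0952.
Since a/(a+b) = μ, a = 0.4·37.0952 = 14.84 and b = 0.6·37.0952 = 22.26.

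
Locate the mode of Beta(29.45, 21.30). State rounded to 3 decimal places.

With α,β > 1, mode = (α−1)/(α+β−2) = 28.45/48.75 = 0.584.

0.584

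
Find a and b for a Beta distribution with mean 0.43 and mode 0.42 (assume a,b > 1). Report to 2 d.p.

a = 6.88, b = 9.12

With s = a+b: μ = a/s and mode = (a−1)/(s−2). Eliminating a = μs,
μs − 1 = m(s−2) ⇒ s(μ−m) = 1−2m ⇒ s = 0.16/0.01 = 16.0000.
So a = μs = 6.88, b = (1−μ)s = 9.12.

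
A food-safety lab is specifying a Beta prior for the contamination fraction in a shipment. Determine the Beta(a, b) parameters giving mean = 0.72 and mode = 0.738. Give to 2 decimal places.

a = 19.04, b = 7.40

With s = a+b: μ = a/s and mode = (a−1)/(s−2). Eliminating a = μs,
μs − 1 = m(s−2) ⇒ s(μ−m) = 1−2m ⇒ s = -0.476/-0.018 = 26.4444.
So a = μs = 19.04, b = (1−μ)s = 7.40.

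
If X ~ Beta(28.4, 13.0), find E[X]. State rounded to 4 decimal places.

0.6860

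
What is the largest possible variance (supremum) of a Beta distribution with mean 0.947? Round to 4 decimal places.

0.0502

Var = μ(1−μ)/(α+β+1), which approaches μ(1−μ) as α+β → 0.
So the supremum is μ(1−μ) = 0.947×0.053 = 0.0502.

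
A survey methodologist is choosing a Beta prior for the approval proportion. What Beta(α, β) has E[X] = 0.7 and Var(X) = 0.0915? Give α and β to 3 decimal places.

α = 0.907, β = 0.389

By moment matching, α+β = μ(1−μ)/σ² − 1 = (0.7·0.3)/0.0915 − 1 = 2.2951 − 1 = 1.2951.
Since α/(α+β) = μ, α = 0.7·1.2951 = 0.907 and β = 0.3·1.2951 = 0.389.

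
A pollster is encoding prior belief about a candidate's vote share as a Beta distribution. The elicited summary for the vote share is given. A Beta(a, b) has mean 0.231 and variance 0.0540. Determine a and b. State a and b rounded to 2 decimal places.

By moment matching, a+b = μ(1−μ)/σ² − 1 = (0.231·0.769)/0.0540 − 1 = 3.2896 − 1 = 2.2896.
Since a/(a+b) = μ, a = 0.231·2.2896 = 0.53 and b = 0.769·2.2896 = 1.76.

a = 0.53, b = 1.76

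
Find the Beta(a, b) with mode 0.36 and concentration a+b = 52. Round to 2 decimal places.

For a,b>1 the mode is (a−1)/(a+b−2), so a = mode·(κ−2)+1 = 0.36×50+1 = 19.00.
And b = (1−mode)·(κ−2)+1 = 0.64×50+1 = 33.00.

a = 19.00, b = 33.00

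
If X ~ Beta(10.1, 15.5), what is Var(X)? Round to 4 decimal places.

0.0090

α+β = 25.6 and αβ = 156.55, so Var = αβ/[(α+β)²(α+β+1)] = 156.55/17432.576 = 0.0090.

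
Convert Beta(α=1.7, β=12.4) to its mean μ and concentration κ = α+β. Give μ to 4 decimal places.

μ = 0.1206, κ = 14.1

κ = α+β = 1.7+12.4 = 14.1; μ = α/κ = 1.7/14.1 = 0.1206.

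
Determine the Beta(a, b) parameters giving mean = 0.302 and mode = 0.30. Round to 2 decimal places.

a = 60.40, b = 139.60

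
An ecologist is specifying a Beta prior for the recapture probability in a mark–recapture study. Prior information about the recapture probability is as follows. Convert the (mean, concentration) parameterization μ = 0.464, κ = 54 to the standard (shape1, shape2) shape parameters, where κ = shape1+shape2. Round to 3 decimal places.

Split κ in proportion μ : (1−μ): shape1 = 0.464·54 = 25.056, shape2 = 54 − 25.056 = 28.944.

shape1 = 25.056, shape2 = 28.944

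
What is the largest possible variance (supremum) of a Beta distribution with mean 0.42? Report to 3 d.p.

For fixed mean μ the Beta variance is μ(1−μ)/(α+β+1), increasing as α+β decreases.
Its least upper bound (not attained) is μ(1−μ) = 0.42·0.58 = 0.244.

0.244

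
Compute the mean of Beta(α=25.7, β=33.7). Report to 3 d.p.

E[X] = α/(α+β) = 25.7/59.4 = 0.433.

0.433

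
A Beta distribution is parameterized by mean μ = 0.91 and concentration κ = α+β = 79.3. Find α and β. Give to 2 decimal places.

α = 72.16, β = 7.14

Split κ in proportion μ : (1−μ): α = 0.91·79.3 = 72.16, β = 79.3 − 72.16 = 7.14.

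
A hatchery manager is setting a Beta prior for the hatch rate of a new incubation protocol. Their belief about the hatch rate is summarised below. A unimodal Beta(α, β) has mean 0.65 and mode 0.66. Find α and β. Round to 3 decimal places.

α = 20.800, β = 11.200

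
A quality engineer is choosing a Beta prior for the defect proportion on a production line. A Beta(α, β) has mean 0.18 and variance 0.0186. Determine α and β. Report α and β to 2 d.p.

Write ν = α+β; then α = μν and Var = μ(1−μ)/(ν+1).
ν = μ(1−μ)/Var − 1 = 0.1476/0.0186 − 1 = 6.9355.
α = 0.18·6.9355 = 1.25, β = 0.82·6.9355 = 5.69.

α = 1.25, β = 5.69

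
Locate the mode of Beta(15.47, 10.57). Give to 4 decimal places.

0.6019

The density x^(α−1)(1−x)^(β−1) is maximised at (α−1)/(α+β−2) = 14.47/24.04 = 0.6019.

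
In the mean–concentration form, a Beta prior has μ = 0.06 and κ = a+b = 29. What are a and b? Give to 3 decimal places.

a = μκ = 0.06×29 = 1.740 and b = (1−μ)κ = 0.94×29 = 27.260.

a = 1.740, b = 27.260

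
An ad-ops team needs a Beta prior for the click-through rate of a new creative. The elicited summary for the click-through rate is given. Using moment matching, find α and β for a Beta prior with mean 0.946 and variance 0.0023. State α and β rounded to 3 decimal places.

α = 20.065, β = 1.145

By moment matching, α+β = μ(1−μ)/σ² − 1 = (0.946·0.054)/0.0023 − 1 = 22.2104 − 1 = 21.2104.
Since α/(α+β) = μ, α = 0.946·21.2104 = 20.065 and β = 0.054·21.2104 = 1.145.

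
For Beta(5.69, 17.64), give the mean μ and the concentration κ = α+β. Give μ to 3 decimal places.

κ = α+β = 5.69+17.64 = 23.33; μ = α/κ = 5.69/23.33 = 0.244.

μ = 0.244, κ = 23.33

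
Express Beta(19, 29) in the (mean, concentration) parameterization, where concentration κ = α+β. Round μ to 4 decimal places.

μ = 0.3958, κ = 48

κ = α+β = 19+29 = 48; μ = α/κ = 19/48 = 0.3958.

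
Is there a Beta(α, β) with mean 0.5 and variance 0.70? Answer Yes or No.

No

For any Beta, Var(X) < E[X]·(1−E[X]).
Here μ(1−μ) = 0.5×0.5 = 0.25, and 0.70 ≥ 0.25.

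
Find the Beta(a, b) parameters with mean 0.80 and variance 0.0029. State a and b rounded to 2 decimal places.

By moment matching, a+b = μ(1−μ)/σ² − 1 = (0.80·0.20)/0.0029 − 1 = 55.1724 − 1 = 54.1724.
Since a/(a+b) = μ, a = 0.80·54.1724 = 43.34 and b = 0.20·54.1724 = 10.83.

a = 43.34, b = 10.83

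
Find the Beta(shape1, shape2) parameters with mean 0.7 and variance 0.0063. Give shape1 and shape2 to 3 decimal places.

shape1 = 22.633, shape2 = 9.700

Write ν = shape1+shape2; then shape1 = μν and Var = μ(1−μ)/(ν+1).
ν = μ(1−μ)/Var − 1 = 0.21/0.0063 − 1 = 32.3333.
shape1 = 0.7·32.3333 = 22.633, shape2 = 0.3·32.3333 = 9.700.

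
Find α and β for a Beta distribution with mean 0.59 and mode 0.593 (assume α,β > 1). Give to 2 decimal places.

α = 36.58, β = 25.42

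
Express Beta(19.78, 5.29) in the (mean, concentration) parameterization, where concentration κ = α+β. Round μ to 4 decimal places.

μ = 0.7890, κ = 25.07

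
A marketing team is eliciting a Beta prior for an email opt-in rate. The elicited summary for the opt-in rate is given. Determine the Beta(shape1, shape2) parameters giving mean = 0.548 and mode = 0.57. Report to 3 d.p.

Let s = shape1+shape2. Mean gives shape1 = μs = 0.548s; mode gives (shape1−1)/(s−2) = 0.57.
Substituting: 0.548s − 1 = 0.57(s−2) = 0.57s − 1.14, so -0.022s = -0.14 and s = 6.3636.
Then shape1 = 0.548×6.3636 = 3.487 and shape2 = s−shape1 = 2.876.

shape1 = 3.487, shape2 = 2.876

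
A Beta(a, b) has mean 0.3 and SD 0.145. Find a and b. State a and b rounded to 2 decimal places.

a = 2.70, b = 6.29

First σ² = 0.021025. Setting a = μn, b = (1−μ)n with n = a+b,
μ(1−μ)/(n+1) = 0.021025 ⇒ n+1 = 0.21/0.021025 = 9.9881 ⇒ n = 8.9881.
Hence a = 0.3×8.9881 = 2.70, b = 0.7×8.9881 = 6.29.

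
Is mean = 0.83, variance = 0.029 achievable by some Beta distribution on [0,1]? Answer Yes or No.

Yes

For any Beta, Var(X) < E[X]·(1−E[X]).
Here μ(1−μ) = 0.83×0.17 = 0.1411, and 0.029 < 0.1411.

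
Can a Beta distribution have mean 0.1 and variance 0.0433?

Yes

The Beta variance bound is σ² < μ(1−μ).
Here μ(1−μ) = 0.1×0.9 = 0.09, and 0.0433 < 0.09.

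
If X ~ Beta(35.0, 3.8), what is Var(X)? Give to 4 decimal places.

0.0022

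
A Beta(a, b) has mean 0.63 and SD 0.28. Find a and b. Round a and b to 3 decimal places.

First σ² = 0.0784. Setting a = μn, b = (1−μ)n with n = a+b,
μ(1−μ)/(n+1) = 0.0784 ⇒ n+1 = 0.2331/0.0784 = 2.9732 ⇒ n = 1.9732.
Hence a = 0.63×1.9732 = 1.243, b = 0.37×1.9732 = 0.730.

a = 1.243, b = 0.730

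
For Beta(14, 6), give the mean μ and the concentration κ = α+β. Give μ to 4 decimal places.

κ = α+β = 14+6 = 20; μ = α/κ = 14/20 = 0.7000.

μ = 0.7000, κ = 20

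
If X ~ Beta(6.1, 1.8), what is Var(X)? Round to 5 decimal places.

0.01977

Var = αβ/[(α+β)²(α+β+1)] = (6.1×1.8)/(7.9²×8.9) = 10.98/555.449 = 0.01977.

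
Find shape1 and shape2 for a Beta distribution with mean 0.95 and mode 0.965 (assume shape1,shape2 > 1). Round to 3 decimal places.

shape1 = 58.900, shape2 = 3.100

With s = shape1+shape2: μ = shape1/s and mode = (shape1−1)/(s−2). Eliminating shape1 = μs,
μs − 1 = m(s−2) ⇒ s(μ−m) = 1−2m ⇒ s = -0.930/-0.015 = 62.0000.
So shape1 = μs = 58.900, shape2 = (1−μ)s = 3.100.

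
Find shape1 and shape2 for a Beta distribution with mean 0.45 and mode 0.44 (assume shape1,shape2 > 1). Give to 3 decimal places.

With s = shape1+shape2: μ = shape1/s and mode = (shape1−1)/(s−2). Eliminating shape1 = μs,
μs − 1 = m(s−2) ⇒ s(μ−m) = 1−2m ⇒ s = 0.12/0.01 = 12.0000.
So shape1 = μs = 5.400, shape2 = (1−μ)s = 6.600.

shape1 = 5.400, shape2 = 6.600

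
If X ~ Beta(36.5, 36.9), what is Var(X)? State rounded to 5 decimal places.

0.00336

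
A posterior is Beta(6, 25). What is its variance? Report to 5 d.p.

0.00488

μ = 6/31 = 0.193548; Var = μ(1−μ)/(α+β+1) = 0.1560874/32 = 0.00488.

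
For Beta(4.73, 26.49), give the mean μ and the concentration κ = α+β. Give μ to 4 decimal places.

κ = α+β = 4.73+26.49 = 31.22; μ = α/κ = 4.73/31.22 = 0.1515.

μ = 0.1515, κ = 31.22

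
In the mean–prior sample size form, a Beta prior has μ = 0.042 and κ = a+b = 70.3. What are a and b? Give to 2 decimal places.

a = 2.95, b = 67.35

a = μκ = 0.042×70.3 = 2.95 and b = (1−μ)κ = 0.958×70.3 = 67.35.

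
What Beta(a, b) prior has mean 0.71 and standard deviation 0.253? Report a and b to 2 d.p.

Variance = 0.253² = 0.064009. The moment-matching identity a+b = μ(1−μ)/Var − 1 gives
a+b = 0.2059/0.064009 − 1 = 2.2167, so a = μ·2.2167 = 1.57 and b = (1−μ)·2.2167 = 0.64.

a = 1.57, b = 0.64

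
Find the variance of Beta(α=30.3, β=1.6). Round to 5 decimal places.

0.00145

α+β = 31.9 and αβ = 48.48, so Var = αβ/[(α+β)²(α+β+1)] = 48.48/33479.369 = 0.00145.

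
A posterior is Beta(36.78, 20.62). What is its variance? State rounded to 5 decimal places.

Var = αβ/[(α+β)²(α+β+1)] = (36.78×20.62)/(57.40²×58.40) = 758.4036/192413.984000 = 0.00394.

0.00394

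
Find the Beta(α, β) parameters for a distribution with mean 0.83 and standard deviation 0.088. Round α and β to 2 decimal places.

α = 14.29, β = 2.93

First σ² = 0.007744. Setting α = μn, β = (1−μ)n with n = α+β,
μ(1−μ)/(n+1) = 0.007744 ⇒ n+1 = 0.1411/0.007744 = 18.2206 ⇒ n = 17.2206.
Hence α = 0.83×17.2206 = 14.29, β = 0.17×17.2206 = 2.93.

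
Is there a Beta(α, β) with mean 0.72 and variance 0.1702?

Yes

A Beta with mean μ has variance μ(1−μ)/(α+β+1) < μ(1−μ).
Here μ(1−μ) = 0.72×0.28 = 0.2016, and 0.1702 < 0.2016.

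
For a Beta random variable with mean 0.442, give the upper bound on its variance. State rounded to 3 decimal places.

0.247

For fixed mean μ the Beta variance is μ(1−μ)/(α+β+1), increasing as α+β decreases.
Its least upper bound (not attained) is μ(1−μ) = 0.442·0.558 = 0.247.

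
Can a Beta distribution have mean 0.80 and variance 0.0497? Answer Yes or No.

Yes

The Beta variance bound is σ² < μ(1−μ).
Here μ(1−μ) = 0.80×0.20 = 0.1600, and 0.0497 < 0.1600.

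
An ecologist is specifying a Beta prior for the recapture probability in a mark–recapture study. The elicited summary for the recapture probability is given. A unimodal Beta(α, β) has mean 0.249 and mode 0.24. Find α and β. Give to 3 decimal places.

Let s = α+β. Mean gives α = μs = 0.249s; mode gives (α−1)/(s−2) = 0.24.
Substituting: 0.249s − 1 = 0.24(s−2) = 0.24s − 0.48, so 0.009s = 0.52 and s = 57.7778.
Then α = 0.249×57.7778 = 14.387 and β = s−α = 43.391.

α = 14.387, β = 43.391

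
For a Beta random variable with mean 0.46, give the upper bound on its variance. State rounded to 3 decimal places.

0.248

For fixed mean μ the Beta variance is μ(1−μ)/(α+β+1), increasing as α+β decreases.
Its least upper bound (not attained) is μ(1−μ) = 0.46·0.54 = 0.248.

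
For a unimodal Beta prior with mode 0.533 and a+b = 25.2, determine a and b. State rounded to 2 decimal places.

Mode = (a−1)/(κ−2) with κ = a+b, so a−1 = 0.533·23.2 = 12.37.
a = 13.37; b = κ − a = 11.83.

a = 13.37, b = 11.83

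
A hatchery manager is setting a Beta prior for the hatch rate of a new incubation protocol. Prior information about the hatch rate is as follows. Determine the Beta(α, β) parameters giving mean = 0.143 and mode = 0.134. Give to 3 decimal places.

α = 11.631, β = 69.703

Let s = α+β. Mean gives α = μs = 0.143s; mode gives (α−1)/(s−2) = 0.134.
Substituting: 0.143s − 1 = 0.134(s−2) = 0.134s − 0.268, so 0.009s = 0.732 and s = 81.3333.
Then α = 0.143×81.3333 = 11.631 and β = s−α = 69.703.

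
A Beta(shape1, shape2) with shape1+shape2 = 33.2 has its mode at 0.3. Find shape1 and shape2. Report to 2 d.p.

Mode = (shape1−1)/(κ−2) with κ = shape1+shape2, so shape1−1 = 0.3·31.2 = 9.36.
shape1 = 10.36; shape2 = κ − shape1 = 22.84.

shape1 = 10.36, shape2 = 22.84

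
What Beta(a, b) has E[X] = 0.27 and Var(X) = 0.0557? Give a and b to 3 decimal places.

a = 0.685, b = 1.853

Let s = a+b. The Beta variance is μ(1−μ)/(s+1).
So s+1 = μ(1−μ)/σ² = (0.27×0.73)/0.0557 = 0.1971/0.0557 = 3.5386, giving s = 2.5386.
Then a = μs = 0.27×2.5386 = 0.685 and b = (1−μ)s = 0.73×2.5386 = 1.853.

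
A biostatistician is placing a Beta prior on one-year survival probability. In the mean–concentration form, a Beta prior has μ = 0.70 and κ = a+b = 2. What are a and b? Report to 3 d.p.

a = 1.400, b = 0.600

a = μκ = 0.70×2 = 1.400 and b = (1−μ)κ = 0.30×2 = 0.600.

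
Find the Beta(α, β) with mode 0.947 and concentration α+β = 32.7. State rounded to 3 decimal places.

α = 30.073, β = 2.627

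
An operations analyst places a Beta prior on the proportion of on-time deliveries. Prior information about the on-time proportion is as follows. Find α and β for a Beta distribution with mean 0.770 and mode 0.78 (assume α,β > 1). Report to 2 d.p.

α = 43.12, β = 12.88

Let s = α+β. Mean gives α = μs = 0.770s; mode gives (α−1)/(s−2) = 0.78.
Substituting: 0.770s − 1 = 0.78(s−2) = 0.78s − 1.56, so -0.010s = -0.56 and s = 56.0000.
Then α = 0.770×56.0000 = 43.12 and β = s−α = 12.88.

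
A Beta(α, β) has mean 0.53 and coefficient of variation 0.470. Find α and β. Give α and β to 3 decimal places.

α = 1.598, β = 1.417

Var = (CV·μ)² = (0.470×0.53)² = 0.062051.
α+β = μ(1−μ)/Var − 1 = 0.2491/0.062051 − 1 = 3.0145.
Thus α = 0.53·3.0145 = 1.598 and β = 0.47·3.0145 = 1.417.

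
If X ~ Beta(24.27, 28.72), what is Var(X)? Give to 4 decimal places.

α+β = 52.99 and αβ = 697.0344, so Var = αβ/[(α+β)²(α+β+1)] = 697.0344/151600.685999 = 0.0046.

0.0046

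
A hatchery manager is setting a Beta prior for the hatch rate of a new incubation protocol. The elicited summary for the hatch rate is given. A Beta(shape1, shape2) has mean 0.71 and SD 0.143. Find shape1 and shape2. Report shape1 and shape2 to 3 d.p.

shape1 = 6.439, shape2 = 2.630

Variance = 0.143² = 0.020449. The moment-matching identity shape1+shape2 = μ(1−μ)/Var − 1 gives
shape1+shape2 = 0.2059/0.020449 − 1 = 9.0690, so shape1 = μ·9.0690 = 6.439 and shape2 = (1−μ)·9.0690 = 2.630.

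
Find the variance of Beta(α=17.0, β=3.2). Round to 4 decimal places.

μ = 17.0/20.2 = 0.841584; Var = μ(1−μ)/(α+β+1) = 0.1333203/21.2 = 0.0063.

0.0063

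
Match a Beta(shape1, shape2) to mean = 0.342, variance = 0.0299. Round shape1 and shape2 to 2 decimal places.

shape1 = 2.23, shape2 = 4.29

Let s = shape1+shape2. The Beta variance is μ(1−μ)/(s+1).
So s+1 = μ(1−μ)/σ² = (0.342×0.658)/0.0299 = 0.225036/0.0299 = 7.5263, giving s = 6.5263.
Then shape1 = μs = 0.342×6.5263 = 2.23 and shape2 = (1−μ)s = 0.658×6.5263 = 4.29.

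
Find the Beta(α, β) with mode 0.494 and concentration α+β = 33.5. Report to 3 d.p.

Mode = (α−1)/(κ−2) with κ = α+β, so α−1 = 0.494·31.5 = 15.561.
α = 16.561; β = κ − α = 16.939.

α = 16.561, β = 16.939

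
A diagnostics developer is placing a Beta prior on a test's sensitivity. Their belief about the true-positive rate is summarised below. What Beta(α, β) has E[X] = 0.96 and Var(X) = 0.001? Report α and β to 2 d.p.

Let s = α+β. The Beta variance is μ(1−μ)/(s+1).
So s+1 = μ(1−μ)/σ² = (0.96×0.04)/0.001 = 0.0384/0.001 = 38.4000, giving s = 37.4000.
Then α = μs = 0.96×37.4000 = 35.90 and β = (1−μ)s = 0.04×37.4000 = 1.50.

α = 35.90, β = 1.50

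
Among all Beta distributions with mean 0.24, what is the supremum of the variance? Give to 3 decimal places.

For fixed mean μ the Beta variance is μ(1−μ)/(α+β+1), increasing as α+β decreases.
Its least upper bound (not attained) is μ(1−μ) = 0.24·0.76 = 0.182.

0.182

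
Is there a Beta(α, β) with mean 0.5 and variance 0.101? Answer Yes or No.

For any Beta, Var(X) < E[X]·(1−E[X]).
Here μ(1−μ) = 0.5×0.5 = 0.25, and 0.101 < 0.25.

Yes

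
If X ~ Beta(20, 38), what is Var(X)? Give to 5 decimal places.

0.00383

α+β = 58 and αβ = 760, so Var = αβ/[(α+β)²(α+β+1)] = 760/198476 = 0.00383.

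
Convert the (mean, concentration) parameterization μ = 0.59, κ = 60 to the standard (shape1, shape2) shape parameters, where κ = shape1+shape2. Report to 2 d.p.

shape1 = 35.40, shape2 = 24.60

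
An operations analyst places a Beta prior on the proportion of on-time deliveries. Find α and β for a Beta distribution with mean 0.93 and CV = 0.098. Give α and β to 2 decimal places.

α = 6.36, β = 0.48

Var = (CV·μ)² = (0.098×0.93)² = 0.008306.
α+β = μ(1−μ)/Var − 1 = 0.0651/0.008306 − 1 = 6.8372.
Thus α = 0.93·6.8372 = 6.36 and β = 0.07·6.8372 = 0.48.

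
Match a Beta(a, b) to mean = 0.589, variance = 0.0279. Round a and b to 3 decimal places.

a = 4.522, b = 3.155

By moment matching, a+b = μ(1−μ)/σ² − 1 = (0.589·0.411)/0.0279 − 1 = 8.6767 − 1 = 7.6767.
Since a/(a+b) = μ, a = 0.589·7.6767 = 4.522 and b = 0.411·7.6767 = 3.155.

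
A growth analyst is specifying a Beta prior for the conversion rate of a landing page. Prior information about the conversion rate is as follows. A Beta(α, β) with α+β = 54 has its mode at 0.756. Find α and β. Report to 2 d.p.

Mode = (α−1)/(κ−2) with κ = α+β, so α−1 = 0.756·52 = 39.31.
α = 40.31; β = κ − α = 13.69.

α = 40.31, β = 13.69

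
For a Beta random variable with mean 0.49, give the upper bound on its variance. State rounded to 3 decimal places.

For fixed mean μ the Beta variance is μ(1−μ)/(α+β+1), increasing as α+β decreases.
Its least upper bound (not attained) is μ(1−μ) = 0.49·0.51 = 0.250.

0.250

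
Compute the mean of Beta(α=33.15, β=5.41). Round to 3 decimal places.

The Beta mean is α/(α+β) = 33.15/(33.15+5.41) = 0.860.

0.860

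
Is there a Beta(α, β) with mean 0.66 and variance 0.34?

A Beta with mean μ has variance μ(1−μ)/(α+β+1) < μ(1−μ).
Here μ(1−μ) = 0.66×0.34 = 0.2244, and 0.34 ≥ 0.2244.

No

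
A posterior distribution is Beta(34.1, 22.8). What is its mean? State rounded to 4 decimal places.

0.5993

E[X] = α/(α+β) = 34.1/56.9 = 0.5993.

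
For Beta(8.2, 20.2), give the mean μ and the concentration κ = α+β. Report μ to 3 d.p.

μ = 0.289, κ = 28.4

κ = α+β = 8.2+20.2 = 28.4; μ = α/κ = 8.2/28.4 = 0.289.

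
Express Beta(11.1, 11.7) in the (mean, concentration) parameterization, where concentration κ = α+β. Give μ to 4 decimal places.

μ = 0.4868, κ = 22.8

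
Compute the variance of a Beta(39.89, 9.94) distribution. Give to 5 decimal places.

Var = αβ/[(α+β)²(α+β+1)] = (39.89×9.94)/(49.83²×50.83) = 396.5066/126212.358987 = 0.00314.

0.00314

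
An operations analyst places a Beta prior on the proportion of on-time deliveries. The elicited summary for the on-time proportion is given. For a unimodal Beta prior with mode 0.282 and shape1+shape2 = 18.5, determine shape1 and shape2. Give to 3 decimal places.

Since the density peak of Beta(shape1,shape2) is at (shape1−1)/(shape1+shape2−2),
shape1 = 1 + 0.282(18.5−2) = 5.653 and shape2 = 18.5 − 5.653 = 12.847.

shape1 = 5.653, shape2 = 12.847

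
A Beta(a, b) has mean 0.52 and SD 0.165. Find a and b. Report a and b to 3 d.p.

a = 4.247, b = 3.921

Variance = 0.165² = 0.027225. The moment-matching identity a+b = μ(1−μ)/Var − 1 gives
a+b = 0.2496/0.027225 − 1 = 8.1680, so a = μ·8.1680 = 4.247 and b = (1−μ)·8.1680 = 3.921.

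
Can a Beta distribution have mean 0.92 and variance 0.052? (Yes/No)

A Beta with mean μ has variance μ(1−μ)/(α+β+1) < μ(1−μ).
Here μ(1−μ) = 0.92×0.08 = 0.0736, and 0.052 < 0.0736.

Yes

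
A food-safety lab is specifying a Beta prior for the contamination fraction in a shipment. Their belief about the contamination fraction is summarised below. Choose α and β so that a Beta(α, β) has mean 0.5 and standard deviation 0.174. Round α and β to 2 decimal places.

σ² = 0.174² = 0.030276.
With s = α+β, Var = μ(1−μ)/(s+1), so s+1 = (0.5×0.5)/0.030276 = 8.2574 and s = 7.2574.
α = μs = 3.63, β = (1−μ)s = 3.63.

α = 3.63, β = 3.63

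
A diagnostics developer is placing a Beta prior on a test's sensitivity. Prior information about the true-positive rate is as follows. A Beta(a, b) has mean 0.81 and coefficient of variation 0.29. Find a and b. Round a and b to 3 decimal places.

σ = CV·μ = 0.29×0.81 = 0.23490, so σ² = 0.055178.
s+1 = μ(1−μ)/σ² = 0.1539/0.055178 = 2.7892, so s = a+b = 1.7892.
a = μs = 1.449, b = (1−μ)s = 0.340.

a = 1.449, b = 0.340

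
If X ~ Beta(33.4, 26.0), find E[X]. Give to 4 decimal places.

The Beta mean is α/(α+β) = 33.4/(33.4+26.0) = 0.5623.

0.5623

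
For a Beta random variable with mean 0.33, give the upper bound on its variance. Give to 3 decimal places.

Var = μ(1−μ)/(α+β+1), which approaches μ(1−μ) as α+β → 0.
So the supremum is μ(1−μ) = 0.33×0.67 = 0.221.

0.221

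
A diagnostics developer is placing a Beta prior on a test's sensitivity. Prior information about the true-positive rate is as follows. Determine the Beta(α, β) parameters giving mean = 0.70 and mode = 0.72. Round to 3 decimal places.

α = 15.400, β = 6.600

Let s = α+β. Mean gives α = μs = 0.70s; mode gives (α−1)/(s−2) = 0.72.
Substituting: 0.70s − 1 = 0.72(s−2) = 0.72s − 1.44, so -0.02s = -0.44 and s = 22.0000.
Then α = 0.70×22.0000 = 15.400 and β = s−α = 6.600.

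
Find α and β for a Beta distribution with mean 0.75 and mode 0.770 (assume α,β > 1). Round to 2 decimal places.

α = 20.25, β = 6.75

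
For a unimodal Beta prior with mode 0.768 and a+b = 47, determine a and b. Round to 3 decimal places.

a = 35.560, b = 11.440

Since the density peak of Beta(a,b) is at (a−1)/(a+b−2),
a = 1 + 0.768(47−2) = 35.560 and b = 47 − 35.560 = 11.440.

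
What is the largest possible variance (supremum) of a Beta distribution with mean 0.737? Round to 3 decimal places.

0.194

Var = μ(1−μ)/(α+β+1), which approaches μ(1−μ) as α+β → 0.
So the supremum is μ(1−μ) = 0.737×0.263 = 0.194.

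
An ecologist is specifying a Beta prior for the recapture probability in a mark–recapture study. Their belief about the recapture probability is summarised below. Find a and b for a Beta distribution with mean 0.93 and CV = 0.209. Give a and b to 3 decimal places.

Var = (CV·μ)² = (0.209×0.93)² = 0.037780.
a+b = μ(1−μ)/Var − 1 = 0.0651/0.037780 − 1 = 0.7231.
Thus a = 0.93·0.7231 = 0.673 and b = 0.07·0.7231 = 0.051.

a = 0.673, b = 0.051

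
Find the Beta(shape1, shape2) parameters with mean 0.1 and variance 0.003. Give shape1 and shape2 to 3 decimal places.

shape1 = 2.900, shape2 = 26.100

Let s = shape1+shape2. The Beta variance is μ(1−μ)/(s+1).
So s+1 = μ(1−μ)/σ² = (0.1×0.9)/0.003 = 0.09/0.003 = 30.0000, giving s = 29.0000.
Then shape1 = μs = 0.1×29.0000 = 2.900 and shape2 = (1−μ)s = 0.9×29.0000 = 26.100.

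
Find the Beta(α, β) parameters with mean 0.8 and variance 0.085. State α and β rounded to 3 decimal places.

α = 0.706, β = 0.176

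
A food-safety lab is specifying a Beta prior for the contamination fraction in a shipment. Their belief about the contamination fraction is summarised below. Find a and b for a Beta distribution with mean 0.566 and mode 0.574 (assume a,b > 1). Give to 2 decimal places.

a = 10.47, b = 8.03

Let s = a+b. Mean gives a = μs = 0.566s; mode gives (a−1)/(s−2) = 0.574.
Substituting: 0.566s − 1 = 0.574(s−2) = 0.574s − 1.148, so -0.008s = -0.148 and s = 18.5000.
Then a = 0.566×18.5000 = 10.47 and b = s−a = 8.03.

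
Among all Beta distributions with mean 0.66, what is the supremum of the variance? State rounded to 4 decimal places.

0.2244

For fixed mean μ the Beta variance is μ(1−μ)/(α+β+1), increasing as α+β decreases.
Its least upper bound (not attained) is μ(1−μ) = 0.66·0.34 = 0.2244.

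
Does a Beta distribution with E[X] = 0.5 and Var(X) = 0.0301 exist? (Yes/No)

Yes

The Beta variance bound is σ² < μ(1−μ).
Here μ(1−μ) = 0.5×0.5 = 0.25, and 0.0301 < 0.25.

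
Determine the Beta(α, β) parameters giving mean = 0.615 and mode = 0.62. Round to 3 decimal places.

α = 29.520, β = 18.480

With s = α+β: μ = α/s and mode = (α−1)/(s−2). Eliminating α = μs,
μs − 1 = m(s−2) ⇒ s(μ−m) = 1−2m ⇒ s = -0.24/-0.005 = 48.0000.
So α = μs = 29.520, β = (1−μ)s = 18.480.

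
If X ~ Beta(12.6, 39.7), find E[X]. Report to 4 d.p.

0.2409

E[X] = α/(α+β) = 12.6/52.3 = 0.2409.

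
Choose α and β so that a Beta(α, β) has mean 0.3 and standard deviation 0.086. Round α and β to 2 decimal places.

α = 8.22, β = 19.18

σ² = 0.086² = 0.007396.
With s = α+β, Var = μ(1−μ)/(s+1), so s+1 = (0.3×0.7)/0.007396 = 28.3937 and s = 27.3937.
α = μs = 8.22, β = (1−μ)s = 19.18.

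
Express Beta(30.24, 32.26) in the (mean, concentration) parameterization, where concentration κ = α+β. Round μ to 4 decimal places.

κ = α+β = 30.24+32.26 = 62.50; μ = α/κ = 30.24/62.50 = 0.4838.

μ = 0.4838, κ = 62.50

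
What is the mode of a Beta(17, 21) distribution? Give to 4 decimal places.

0.4444

With α,β > 1, mode = (α−1)/(α+β−2) = 16/36 = 0.4444.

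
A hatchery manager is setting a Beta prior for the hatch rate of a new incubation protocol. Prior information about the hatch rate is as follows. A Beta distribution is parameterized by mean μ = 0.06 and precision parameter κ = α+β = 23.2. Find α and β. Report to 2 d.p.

Split κ in proportion μ : (1−μ): α = 0.06·23.2 = 1.39, β = 23.2 − 1.39 = 21.81.

α = 1.39, β = 21.81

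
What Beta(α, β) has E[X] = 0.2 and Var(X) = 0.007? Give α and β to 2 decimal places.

α = 4.37, β = 17.49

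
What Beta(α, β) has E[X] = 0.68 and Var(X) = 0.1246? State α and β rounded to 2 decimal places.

Write ν = α+β; then α = μν and Var = μ(1−μ)/(ν+1).
ν = μ(1−μ)/Var − 1 = 0.2176/0.1246 − 1 = 0.7464.
α = 0.68·0.7464 = 0.51, β = 0.32·0.7464 = 0.24.

α = 0.51, β = 0.24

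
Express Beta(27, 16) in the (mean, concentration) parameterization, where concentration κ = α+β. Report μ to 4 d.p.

μ = 0.6279, κ = 43

κ = α+β = 27+16 = 43; μ = α/κ = 27/43 = 0.6279.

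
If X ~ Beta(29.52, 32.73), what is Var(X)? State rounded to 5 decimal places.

μ = 29.52/62.25 = 0.474217; Var = μ(1−μ)/(α+β+1) = 0.2493352/63.25 = 0.00394.

0.00394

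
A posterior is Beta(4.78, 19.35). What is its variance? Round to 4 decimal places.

0.0063

α+β = 24.13 and αβ = 92.4930, so Var = αβ/[(α+β)²(α+β+1)] = 92.4930/14632.115897 = 0.0063.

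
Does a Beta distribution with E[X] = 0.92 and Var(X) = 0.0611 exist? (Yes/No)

Yes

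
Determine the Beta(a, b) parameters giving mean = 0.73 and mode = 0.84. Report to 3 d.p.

With s = a+b: μ = a/s and mode = (a−1)/(s−2). Eliminating a = μs,
μs − 1 = m(s−2) ⇒ s(μ−m) = 1−2m ⇒ s = -0.68/-0.11 = 6.1818.
So a = μs = 4.513, b = (1−μ)s = 1.669.

a = 4.513, b = 1.669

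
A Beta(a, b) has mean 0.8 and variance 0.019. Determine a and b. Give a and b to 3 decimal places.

a = 5.937, b = 1.484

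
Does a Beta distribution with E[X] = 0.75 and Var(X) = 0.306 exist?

A Beta with mean μ has variance μ(1−μ)/(α+β+1) < μ(1−μ).
Here μ(1−μ) = 0.75×0.25 = 0.1875, and 0.306 ≥ 0.1875.

No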